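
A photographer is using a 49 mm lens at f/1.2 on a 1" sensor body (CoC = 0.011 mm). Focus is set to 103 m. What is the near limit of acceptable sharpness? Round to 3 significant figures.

65.8 m

Hyperfocal distance H = f²/(N·c) + f = 49²/(1.2 × 0.011) + 49 = 2401/0.0132 + 49 ≈ 181942.9 mm ≈ 181.9 m.
Near limit Dn = s·(H − f)/(H + s − 2f) = 103000 × (181942.9 − 49) / (181942.9 + 103000 − 2 × 49) = 103000 × 181893.9 / 284844.9 ≈ 65773 mm ≈ 65.8 m.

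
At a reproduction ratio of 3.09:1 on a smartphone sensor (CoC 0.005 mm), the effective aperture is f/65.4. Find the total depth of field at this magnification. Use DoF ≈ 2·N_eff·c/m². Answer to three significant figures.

0.0685 mm

At magnification m, DoF ≈ 2·N_eff·c/m² = 2 × 65.4 × 0.005 / 3.09² = 0.654 / 9.548 ≈ 0.0685 mm.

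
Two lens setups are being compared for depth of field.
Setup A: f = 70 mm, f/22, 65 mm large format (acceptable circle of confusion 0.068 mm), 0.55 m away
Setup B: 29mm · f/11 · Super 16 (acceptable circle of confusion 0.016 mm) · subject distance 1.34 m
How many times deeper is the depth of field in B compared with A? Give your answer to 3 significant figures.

Setup A: H = 70²/(22×0.068) + 70 ≈ 3345.4 mm; DoF = Df − Dn = 644.44 − 479.70 ≈ 164.74 mm.
Setup B: H = 29²/(11×0.016) + 29 ≈ 4807.4 mm; DoF = Df − Dn = 1846.64 − 1051.51 ≈ 795.13 mm.
Ratio = 795.13 / 164.74 ≈ 4.83.

4.83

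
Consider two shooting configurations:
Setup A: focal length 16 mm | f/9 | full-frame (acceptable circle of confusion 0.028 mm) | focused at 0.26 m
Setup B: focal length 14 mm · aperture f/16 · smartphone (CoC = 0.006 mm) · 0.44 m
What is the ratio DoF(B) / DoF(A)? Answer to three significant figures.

Setup A: H = 16²/(9×0.028) + 16 ≈ 1031.9 mm; DoF = Df − Dn = 342.19 − 209.65 ≈ 132.54 mm.
Setup B: H = 14²/(16×0.006) + 14 ≈ 2055.7 mm; DoF = Df − Dn = 556.01 − 364.04 ≈ 191.97 mm.
Ratio = 191.97 / 132.54 ≈ 1.45.

1.45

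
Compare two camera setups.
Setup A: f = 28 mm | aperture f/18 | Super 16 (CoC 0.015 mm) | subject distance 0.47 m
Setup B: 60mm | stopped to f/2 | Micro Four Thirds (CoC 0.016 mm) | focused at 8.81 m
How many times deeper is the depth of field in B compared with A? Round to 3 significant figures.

Setup A: H = 28²/(18×0.015) + 28 ≈ 2931.7 mm; DoF = Df − Dn = 554.39 − 407.91 ≈ 146.48 mm.
Setup B: H = 60²/(2×0.016) + 60 ≈ 112560.0 mm; DoF = Df − Dn = 9553.0 − 8174.2 ≈ 1378.8 mm.
Ratio = 1378.8 / 146.48 ≈ 9.41.

9.41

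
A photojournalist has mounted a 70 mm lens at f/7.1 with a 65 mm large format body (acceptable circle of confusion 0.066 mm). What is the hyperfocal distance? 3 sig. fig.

Hyperfocal distance H = f²/(N·c) + f = 70²/(7.1 × 0.066) + 70 = 4900/0.4686 + 70 ≈ 10526.7 mm ≈ 10.5 m.

10.5 m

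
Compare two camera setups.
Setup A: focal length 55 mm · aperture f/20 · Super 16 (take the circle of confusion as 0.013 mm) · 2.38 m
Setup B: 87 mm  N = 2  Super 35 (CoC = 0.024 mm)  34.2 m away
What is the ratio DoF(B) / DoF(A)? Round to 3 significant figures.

15.7

Setup A: H = 55²/(20×0.013) + 55 ≈ 11689.6 mm; DoF = Df − Dn = 2974.39 − 1983.61 ≈ 990.78 mm.
Setup B: H = 87²/(2×0.024) + 87 ≈ 157774.5 mm; DoF = Df − Dn = 43641 − 28117 ≈ 15524 mm.
Ratio = 15524 / 990.78 ≈ 15.7.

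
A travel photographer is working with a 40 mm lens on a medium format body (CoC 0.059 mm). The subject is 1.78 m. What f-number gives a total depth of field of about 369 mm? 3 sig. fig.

f/1.60

Write h = H − f = f²/(N·c). The thin-lens limits are Dn = s·h/(h + (s−f)) and Df = s·h/(h − (s−f)), so DoF = Df − Dn = 2·s·(s−f)·h / (h² − (s−f)²).
That is a quadratic in h: DoF·h² − 2·s·(s−f)·h − DoF·(s−f)² = 0 ⇒ h = (s−f)·(s + √(s² + DoF²)) / DoF = 1740 × (1780 + √(1780² + 369²)) / 369 = 1740 × (1780 + 1817.85) / 369 ≈ 16965 mm.
Then N = f²/(c·h) = 40² / (0.059 × 16965) = 1600 / 1001.0 ≈ 1.60.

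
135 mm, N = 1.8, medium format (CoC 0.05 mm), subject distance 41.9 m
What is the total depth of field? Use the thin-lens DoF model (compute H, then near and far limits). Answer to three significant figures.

Hyperfocal distance H = f²/(N·c) + f = 135²/(1.8 × 0.05) + 135 = 18225/0.09 + 135 ≈ 202635.0 mm ≈ 202.6 m.
Near limit Dn = s·(H − f)/(H + s − 2f) = 41900 × (202635.0 − 135) / (202635.0 + 41900 − 2 × 135) = 41900 × 202500.0 / 244265.0 ≈ 34736 mm.
Far limit Df = s·(H − f)/(H − s) = 41900 × (202635.0 − 135) / (202635.0 − 41900) = 41900 × 202500.0 / 160735.0 ≈ 52787 mm.
Depth of field = Df − Dn = 52787 − 34736 ≈ 18051 mm ≈ 18.1 m.

18.1 m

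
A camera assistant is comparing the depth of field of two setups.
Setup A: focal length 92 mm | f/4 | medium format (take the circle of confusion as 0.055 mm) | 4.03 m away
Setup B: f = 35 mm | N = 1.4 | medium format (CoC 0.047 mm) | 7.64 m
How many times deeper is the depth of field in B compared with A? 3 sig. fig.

Setup A: H = 92²/(4×0.055) + 92 ≈ 38564.7 mm; DoF = Df − Dn = 4489.54 − 3655.80 ≈ 833.74 mm.
Setup B: H = 35²/(1.4×0.047) + 35 ≈ 18652.0 mm; DoF = Df − Dn = 12916.3 − 5424.2 ≈ 7492.1 mm.
Ratio = 7492.1 / 833.74 ≈ 8.99.

8.99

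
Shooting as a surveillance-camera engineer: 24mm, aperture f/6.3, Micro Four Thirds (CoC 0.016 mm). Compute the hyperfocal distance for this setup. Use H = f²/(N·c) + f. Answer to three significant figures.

Hyperfocal distance H = f²/(N·c) + f = 24²/(6.3 × 0.016) + 24 = 576/0.1008 + 24 ≈ 5738.3 mm ≈ 5.74 m.

5.74 m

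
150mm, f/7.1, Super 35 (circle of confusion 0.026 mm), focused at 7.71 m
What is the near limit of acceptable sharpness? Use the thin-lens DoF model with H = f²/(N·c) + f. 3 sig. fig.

7.26 m

Hyperfocal distance H = f²/(N·c) + f = 150²/(7.1 × 0.026) + 150 = 22500/0.1846 + 150 ≈ 122035.2 mm ≈ 122.0 m.
Near limit Dn = s·(H − f)/(H + s − 2f) = 7710 × (122035.2 − 150) / (122035.2 + 7710 − 2 × 150) = 7710 × 121885.2 / 129445.2 ≈ 7259.7 mm ≈ 7.26 m.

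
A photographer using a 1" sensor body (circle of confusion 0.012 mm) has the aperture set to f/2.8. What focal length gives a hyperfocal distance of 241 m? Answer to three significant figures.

From H = f²/(N·c) + f, with f ≪ H: f ≈ √(H·N·c) = √(241000 × 2.8 × 0.012) = √8097.6 ≈ 89.99 mm.
The +f correction barely moves this — solving exactly, f² + N·c·f − N·c·H = 0 ⇒ f = (−N·c + √((N·c)² + 4·N·c·H))/2 = (−0.0336 + √32390)/2 ≈ 89.970 mm, so f ≈ 90.0 mm.

90.0 mm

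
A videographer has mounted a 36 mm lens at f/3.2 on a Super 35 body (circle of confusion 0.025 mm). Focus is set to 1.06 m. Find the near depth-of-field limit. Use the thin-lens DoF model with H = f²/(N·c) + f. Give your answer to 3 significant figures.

Hyperfocal distance H = f²/(N·c) + f = 36²/(3.2 × 0.025) + 36 = 1296/0.08 + 36 ≈ 16236.0 mm ≈ 16.24 m.
Near limit Dn = s·(H − f)/(H + s − 2f) = 1060 × (16236.0 − 36) / (16236.0 + 1060 − 2 × 36) = 1060 × 16200.0 / 17224.0 ≈ 996.98 mm ≈ 0.997 m.

0.997 m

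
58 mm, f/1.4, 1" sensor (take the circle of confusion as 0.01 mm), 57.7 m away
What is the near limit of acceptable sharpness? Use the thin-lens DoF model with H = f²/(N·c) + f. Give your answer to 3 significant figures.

46.5 m

Hyperfocal distance H = f²/(N·c) + f = 58²/(1.4 × 0.01) + 58 = 3364/0.014 + 58 ≈ 240343.7 mm ≈ 240.3 m.
Near limit Dn = s·(H − f)/(H + s − 2f) = 57700 × (240343.7 − 58) / (240343.7 + 57700 − 2 × 58) = 57700 × 240285.7 / 297927.7 ≈ 46536 mm ≈ 46.5 m.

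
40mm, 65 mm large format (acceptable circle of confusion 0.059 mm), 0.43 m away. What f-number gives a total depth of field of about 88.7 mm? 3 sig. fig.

f/7.10

Write h = H − f = f²/(N·c). The thin-lens limits are Dn = s·h/(h + (s−f)) and Df = s·h/(h − (s−f)), so DoF = Df − Dn = 2·s·(s−f)·h / (h² − (s−f)²).
That is a quadratic in h: DoF·h² − 2·s·(s−f)·h − DoF·(s−f)² = 0 ⇒ h = (s−f)·(s + √(s² + DoF²)) / DoF = 390 × (430 + √(430² + 88.7²)) / 88.7 = 390 × (430 + 439.053) / 88.7 ≈ 3821.1 mm.
Then N = f²/(c·h) = 40² / (0.059 × 3821.1) = 1600 / 225.44 ≈ 7.10.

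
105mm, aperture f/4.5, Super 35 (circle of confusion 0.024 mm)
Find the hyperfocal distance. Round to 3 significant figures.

Hyperfocal distance H = f²/(N·c) + f = 105²/(4.5 × 0.024) + 105 = 11025/0.108 + 105 ≈ 102188.3 mm ≈ 102 m.

102 m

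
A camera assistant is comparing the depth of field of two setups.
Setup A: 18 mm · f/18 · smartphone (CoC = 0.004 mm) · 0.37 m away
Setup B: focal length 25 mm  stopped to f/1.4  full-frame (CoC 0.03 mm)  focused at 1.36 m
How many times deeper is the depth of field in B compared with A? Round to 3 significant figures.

4.22

Setup A: H = 18²/(18×0.004) + 18 ≈ 4518.0 mm; DoF = Df − Dn = 401.398 − 343.157 ≈ 58.241 mm.
Setup B: H = 25²/(1.4×0.03) + 25 ≈ 14906.0 mm; DoF = Df − Dn = 1494.03 − 1248.04 ≈ 245.99 mm.
Ratio = 245.99 / 58.241 ≈ 4.22.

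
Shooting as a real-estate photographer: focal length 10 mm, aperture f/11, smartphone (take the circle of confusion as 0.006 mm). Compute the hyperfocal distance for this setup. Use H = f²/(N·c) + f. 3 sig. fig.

Hyperfocal distance H = f²/(N·c) + f = 10²/(11 × 0.006) + 10 = 100/0.066 + 10 ≈ 1525.2 mm ≈ 1.53 m.

1.53 m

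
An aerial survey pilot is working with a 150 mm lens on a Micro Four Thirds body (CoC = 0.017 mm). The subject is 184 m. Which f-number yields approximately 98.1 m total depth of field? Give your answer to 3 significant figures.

f/1.80

Write h = H − f = f²/(N·c). The thin-lens limits are Dn = s·h/(h + (s−f)) and Df = s·h/(h − (s−f)), so DoF = Df − Dn = 2·s·(s−f)·h / (h² − (s−f)²).
That is a quadratic in h: DoF·h² − 2·s·(s−f)·h − DoF·(s−f)² = 0 ⇒ h = (s−f)·(s + √(s² + DoF²)) / DoF = 183850 × (184000 + √(184000² + 98100²)) / 98100 = 183850 × (184000 + 208518) / 98100 ≈ 735620 mm.
Then N = f²/(c·h) = 150² / (0.017 × 735620) = 22500 / 12506 ≈ 1.80.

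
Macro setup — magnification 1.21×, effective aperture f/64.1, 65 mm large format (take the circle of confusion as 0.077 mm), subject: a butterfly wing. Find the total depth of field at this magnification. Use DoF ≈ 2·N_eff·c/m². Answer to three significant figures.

6.74 mm

At magnification m, DoF ≈ 2·N_eff·c/m² = 2 × 64.1 × 0.077 / 1.21² = 9.871 / 1.464 ≈ 6.74 mm.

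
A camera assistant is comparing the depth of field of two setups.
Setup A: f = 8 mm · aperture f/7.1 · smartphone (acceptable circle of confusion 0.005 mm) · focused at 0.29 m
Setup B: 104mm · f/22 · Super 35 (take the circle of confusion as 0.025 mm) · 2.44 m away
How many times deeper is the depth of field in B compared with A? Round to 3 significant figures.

6.32

Setup A: H = 8²/(7.1×0.005) + 8 ≈ 1810.8 mm; DoF = Df − Dn = 343.774 − 250.774 ≈ 93.000 mm.
Setup B: H = 104²/(22×0.025) + 104 ≈ 19769.5 mm; DoF = Df − Dn = 2768.91 − 2180.93 ≈ 587.98 mm.
Ratio = 587.98 / 93.000 ≈ 6.32.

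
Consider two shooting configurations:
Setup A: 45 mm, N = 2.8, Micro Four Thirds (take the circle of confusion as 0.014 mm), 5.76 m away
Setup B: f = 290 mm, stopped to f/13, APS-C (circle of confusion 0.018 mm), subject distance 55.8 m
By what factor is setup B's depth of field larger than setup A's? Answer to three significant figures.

Setup A: H = 45²/(2.8×0.014) + 45 ≈ 51703.2 mm; DoF = Df − Dn = 6476.5 − 5186.2 ≈ 1290.3 mm.
Setup B: H = 290²/(13×0.018) + 290 ≈ 359691.7 mm; DoF = Df − Dn = 65993 − 48335 ≈ 17658 mm.
Ratio = 17658 / 1290.3 ≈ 13.7.

13.7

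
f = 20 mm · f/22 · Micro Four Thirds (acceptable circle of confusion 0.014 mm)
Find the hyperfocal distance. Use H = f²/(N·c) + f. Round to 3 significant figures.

1.32 m

Hyperfocal distance H = f²/(N·c) + f = 20²/(22 × 0.014) + 20 = 400/0.308 + 20 ≈ 1318.7 mm ≈ 1.32 m.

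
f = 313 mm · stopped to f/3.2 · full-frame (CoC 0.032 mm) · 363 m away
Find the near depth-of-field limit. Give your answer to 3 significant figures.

263 m

Hyperfocal distance H = f²/(N·c) + f = 313²/(3.2 × 0.032) + 313 = 97969/0.1024 + 313 ≈ 957041.5 mm ≈ 957.0 m.
Near limit Dn = s·(H − f)/(H + s − 2f) = 363000 × (957041.5 − 313) / (957041.5 + 363000 − 2 × 313) = 363000 × 956728.5 / 1319415.5 ≈ 263217 mm ≈ 263 m.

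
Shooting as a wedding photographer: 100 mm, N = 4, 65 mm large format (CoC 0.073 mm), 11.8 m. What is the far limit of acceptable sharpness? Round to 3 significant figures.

Hyperfocal distance H = f²/(N·c) + f = 100²/(4 × 0.073) + 100 = 10000/0.292 + 100 ≈ 34346.6 mm ≈ 34.35 m.
Far limit Df = s·(H − f)/(H − s) = 11800 × (34346.6 − 100) / (34346.6 − 11800) = 11800 × 34246.6 / 22546.6 ≈ 17923 mm ≈ 17.9 m.

17.9 m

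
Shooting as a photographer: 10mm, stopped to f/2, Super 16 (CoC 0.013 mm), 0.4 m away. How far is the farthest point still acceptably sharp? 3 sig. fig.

445 mm

Hyperfocal distance H = f²/(N·c) + f = 10²/(2 × 0.013) + 10 = 100/0.026 + 10 ≈ 3856.2 mm ≈ 3.856 m.
Far limit Df = s·(H − f)/(H − s) = 400 × (3856.2 − 10) / (3856.2 − 400) = 400 × 3846.2 / 3456.2 ≈ 445.14 mm.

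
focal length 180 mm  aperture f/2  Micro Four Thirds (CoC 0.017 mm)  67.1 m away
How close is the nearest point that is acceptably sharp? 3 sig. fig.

Hyperfocal distance H = f²/(N·c) + f = 180²/(2 × 0.017) + 180 = 32400/0.034 + 180 ≈ 953121.2 mm ≈ 953.1 m.
Near limit Dn = s·(H − f)/(H + s − 2f) = 67100 × (953121.2 − 180) / (953121.2 + 67100 − 2 × 180) = 67100 × 952941.2 / 1019861.2 ≈ 62697 mm ≈ 62.7 m.

62.7 m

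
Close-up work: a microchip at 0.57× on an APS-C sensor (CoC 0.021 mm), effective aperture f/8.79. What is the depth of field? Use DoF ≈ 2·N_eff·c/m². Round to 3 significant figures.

1.14 mm

At magnification m, DoF ≈ 2·N_eff·c/m² = 2 × 8.79 × 0.021 / 0.57² = 0.3692 / 0.3249 ≈ 1.14 mm.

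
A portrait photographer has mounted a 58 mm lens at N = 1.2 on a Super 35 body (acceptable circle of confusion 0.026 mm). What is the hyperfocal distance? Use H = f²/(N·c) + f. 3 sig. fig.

Hyperfocal distance H = f²/(N·c) + f = 58²/(1.2 × 0.026) + 58 = 3364/0.0312 + 58 ≈ 107878.5 mm ≈ 108 m.

108 m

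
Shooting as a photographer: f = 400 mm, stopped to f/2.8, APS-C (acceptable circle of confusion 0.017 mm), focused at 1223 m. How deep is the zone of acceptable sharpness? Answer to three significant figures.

1030 m

Hyperfocal distance H = f²/(N·c) + f = 400²/(2.8 × 0.017) + 400 = 160000/0.0476 + 400 ≈ 3361744.5 mm ≈ 3362 m.
Near limit Dn = s·(H − f)/(H + s − 2f) = 1223000 × (3361744.5 − 400) / (3361744.5 + 1223000 − 2 × 400) = 1223000 × 3361344.5 / 4583944.5 ≈ 896809 mm.
Far limit Df = s·(H − f)/(H − s) = 1223000 × (3361744.5 − 400) / (3361744.5 − 1223000) = 1223000 × 3361344.5 / 2138744.5 ≈ 1922120 mm.
Depth of field = Df − Dn = 1922120 − 896809 ≈ 1025311 mm ≈ 1030 m.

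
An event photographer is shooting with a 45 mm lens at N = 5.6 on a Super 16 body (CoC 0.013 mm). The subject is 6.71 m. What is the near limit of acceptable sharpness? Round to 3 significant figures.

5.41 m

Hyperfocal distance H = f²/(N·c) + f = 45²/(5.6 × 0.013) + 45 = 2025/0.0728 + 45 ≈ 27860.9 mm ≈ 27.86 m.
Near limit Dn = s·(H − f)/(H + s − 2f) = 6710 × (27860.9 − 45) / (27860.9 + 6710 − 2 × 45) = 6710 × 27815.9 / 34480.9 ≈ 5413.0 mm ≈ 5.41 m.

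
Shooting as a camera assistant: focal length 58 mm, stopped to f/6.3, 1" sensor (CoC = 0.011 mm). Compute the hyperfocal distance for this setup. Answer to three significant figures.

Hyperfocal distance H = f²/(N·c) + f = 58²/(6.3 × 0.011) + 58 = 3364/0.0693 + 58 ≈ 48600.6 mm ≈ 48.6 m.

48.6 m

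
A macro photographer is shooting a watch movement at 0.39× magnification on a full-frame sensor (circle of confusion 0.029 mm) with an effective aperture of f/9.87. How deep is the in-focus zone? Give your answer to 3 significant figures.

3.76 mm

At magnification m, DoF ≈ 2·N_eff·c/m² = 2 × 9.87 × 0.029 / 0.39² = 0.5725 / 0.1521 ≈ 3.76 mm.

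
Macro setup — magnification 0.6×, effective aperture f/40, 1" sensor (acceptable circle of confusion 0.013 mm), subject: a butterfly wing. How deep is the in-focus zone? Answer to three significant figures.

At magnification m, DoF ≈ 2·N_eff·c/m² = 2 × 40 × 0.013 / 0.6² = 1.04 / 0.36 ≈ 2.89 mm.

2.89 mm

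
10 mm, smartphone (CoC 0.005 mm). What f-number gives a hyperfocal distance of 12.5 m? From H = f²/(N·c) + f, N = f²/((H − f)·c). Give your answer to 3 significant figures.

f/1.60

Rearrange H = f²/(N·c) + f for N: N = f² / ((H − f)·c).
N = 10² / ((12500 − 10) × 0.005) = 100 / 62.45 ≈ 1.60.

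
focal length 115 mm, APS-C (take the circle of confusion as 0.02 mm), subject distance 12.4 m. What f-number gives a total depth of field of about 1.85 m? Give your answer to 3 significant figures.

f/3.99

Write h = H − f = f²/(N·c). The thin-lens limits are Dn = s·h/(h + (s−f)) and Df = s·h/(h − (s−f)), so DoF = Df − Dn = 2·s·(s−f)·h / (h² − (s−f)²).
That is a quadratic in h: DoF·h² − 2·s·(s−f)·h − DoF·(s−f)² = 0 ⇒ h = (s−f)·(s + √(s² + DoF²)) / DoF = 12285 × (12400 + √(12400² + 1850²)) / 1850 = 12285 × (12400 + 12537.2) / 1850 ≈ 165597 mm.
Then N = f²/(c·h) = 115² / (0.02 × 165597) = 13225 / 3311.9 ≈ 3.99.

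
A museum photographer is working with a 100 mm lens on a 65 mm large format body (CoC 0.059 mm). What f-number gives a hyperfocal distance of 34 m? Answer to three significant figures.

Rearrange H = f²/(N·c) + f for N: N = f² / ((H − f)·c).
N = 100² / ((34000 − 100) × 0.059) = 10000 / 2000 ≈ 5.

f/5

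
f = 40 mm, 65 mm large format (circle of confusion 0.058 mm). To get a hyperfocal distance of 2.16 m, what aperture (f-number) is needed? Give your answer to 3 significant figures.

Rearrange H = f²/(N·c) + f for N: N = f² / ((H − f)·c).
N = 40² / ((2160 − 40) × 0.058) = 1600 / 123.0 ≈ 13.

f/13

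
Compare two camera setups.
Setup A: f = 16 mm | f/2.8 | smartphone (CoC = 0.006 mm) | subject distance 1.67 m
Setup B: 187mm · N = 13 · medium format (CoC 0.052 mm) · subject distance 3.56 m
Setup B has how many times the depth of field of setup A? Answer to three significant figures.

Setup A: H = 16²/(2.8×0.006) + 16 ≈ 15254.1 mm; DoF = Df − Dn = 1873.34 − 1506.48 ≈ 366.86 mm.
Setup B: H = 187²/(13×0.052) + 187 ≈ 51916.3 mm; DoF = Df − Dn = 3808.32 − 3342.08 ≈ 466.24 mm.
Ratio = 466.24 / 366.86 ≈ 1.27.

1.27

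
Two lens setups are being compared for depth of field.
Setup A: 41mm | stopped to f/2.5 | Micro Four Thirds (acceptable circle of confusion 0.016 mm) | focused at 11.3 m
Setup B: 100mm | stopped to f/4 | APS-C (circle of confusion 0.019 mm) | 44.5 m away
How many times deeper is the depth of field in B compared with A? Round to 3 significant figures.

Setup A: H = 41²/(2.5×0.016) + 41 ≈ 42066.0 mm; DoF = Df − Dn = 15435.3 − 8912.3 ≈ 6523.0 mm.
Setup B: H = 100²/(4×0.019) + 100 ≈ 131678.9 mm; DoF = Df − Dn = 67164 − 33273 ≈ 33891 mm.
Ratio = 33891 / 6523.0 ≈ 5.20.

5.20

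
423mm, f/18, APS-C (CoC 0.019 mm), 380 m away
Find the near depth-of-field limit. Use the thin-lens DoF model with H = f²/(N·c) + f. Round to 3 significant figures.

Hyperfocal distance H = f²/(N·c) + f = 423²/(18 × 0.019) + 423 = 178929/0.342 + 423 ≈ 523607.2 mm ≈ 523.6 m.
Near limit Dn = s·(H − f)/(H + s − 2f) = 380000 × (523607.2 − 423) / (523607.2 + 380000 − 2 × 423) = 380000 × 523184.2 / 902761.2 ≈ 220224 mm ≈ 220 m.

220 m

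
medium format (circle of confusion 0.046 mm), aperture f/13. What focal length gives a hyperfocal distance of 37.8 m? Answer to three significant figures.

150 mm

From H = f²/(N·c) + f, with f ≪ H: f ≈ √(H·N·c) = √(37800 × 13 × 0.046) = √22604 ≈ 150.3 mm.
The +f correction barely moves this — solving exactly, f² + N·c·f − N·c·H = 0 ⇒ f = (−N·c + √((N·c)² + 4·N·c·H))/2 = (−0.598 + √90418)/2 ≈ 150.05 mm, so f ≈ 150 mm.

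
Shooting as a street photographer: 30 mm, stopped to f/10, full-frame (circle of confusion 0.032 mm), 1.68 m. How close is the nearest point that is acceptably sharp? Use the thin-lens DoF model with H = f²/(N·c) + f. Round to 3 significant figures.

Hyperfocal distance H = f²/(N·c) + f = 30²/(10 × 0.032) + 30 = 900/0.32 + 30 ≈ 2842.5 mm ≈ 2.842 m.
Near limit Dn = s·(H − f)/(H + s − 2f) = 1680 × (2842.5 − 30) / (2842.5 + 1680 − 2 × 30) = 1680 × 2812.5 / 4462.5 ≈ 1058.8 mm ≈ 1.06 m.

1.06 m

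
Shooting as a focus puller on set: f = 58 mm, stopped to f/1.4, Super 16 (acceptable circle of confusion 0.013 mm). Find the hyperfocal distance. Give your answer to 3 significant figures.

185 m

Hyperfocal distance H = f²/(N·c) + f = 58²/(1.4 × 0.013) + 58 = 3364/0.0182 + 58 ≈ 184893.2 mm ≈ 185 m.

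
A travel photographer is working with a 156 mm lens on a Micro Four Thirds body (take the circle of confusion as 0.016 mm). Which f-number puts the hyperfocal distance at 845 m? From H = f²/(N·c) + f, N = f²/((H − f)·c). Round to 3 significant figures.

Rearrange H = f²/(N·c) + f for N: N = f² / ((H − f)·c).
N = 156² / ((845000 − 156) × 0.016) = 24336 / 13518 ≈ 1.80.

f/1.80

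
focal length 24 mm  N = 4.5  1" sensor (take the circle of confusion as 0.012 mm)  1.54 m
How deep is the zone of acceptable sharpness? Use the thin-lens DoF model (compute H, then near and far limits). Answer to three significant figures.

Hyperfocal distance H = f²/(N·c) + f = 24²/(4.5 × 0.012) + 24 = 576/0.054 + 24 ≈ 10690.7 mm ≈ 10.69 m.
Near limit Dn = s·(H − f)/(H + s − 2f) = 1540 × (10690.7 − 24) / (10690.7 + 1540 − 2 × 24) = 1540 × 10666.7 / 12182.7 ≈ 1348.36 mm.
Far limit Df = s·(H − f)/(H − s) = 1540 × (10690.7 − 24) / (10690.7 − 1540) = 1540 × 10666.7 / 9150.7 ≈ 1795.13 mm.
Depth of field = Df − Dn = 1795.13 − 1348.36 ≈ 446.77 mm.

447 mm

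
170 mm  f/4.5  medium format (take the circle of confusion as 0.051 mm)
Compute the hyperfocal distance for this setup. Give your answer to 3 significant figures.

Hyperfocal distance H = f²/(N·c) + f = 170²/(4.5 × 0.051) + 170 = 28900/0.2295 + 170 ≈ 126095.9 mm ≈ 126 m.

126 m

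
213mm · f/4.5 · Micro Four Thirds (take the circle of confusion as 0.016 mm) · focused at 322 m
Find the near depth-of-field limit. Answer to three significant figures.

Hyperfocal distance H = f²/(N·c) + f = 213²/(4.5 × 0.016) + 213 = 45369/0.072 + 213 ≈ 630338.0 mm ≈ 630.3 m.
Near limit Dn = s·(H − f)/(H + s − 2f) = 322000 × (630338.0 − 213) / (630338.0 + 322000 − 2 × 213) = 322000 × 630125.0 / 951912.0 ≈ 213150 mm ≈ 213 m.

213 m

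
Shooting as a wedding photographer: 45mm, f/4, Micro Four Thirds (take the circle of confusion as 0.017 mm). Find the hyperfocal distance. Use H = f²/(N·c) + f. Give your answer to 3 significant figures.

29.8 m

Hyperfocal distance H = f²/(N·c) + f = 45²/(4 × 0.017) + 45 = 2025/0.068 + 45 ≈ 29824.4 mm ≈ 29.8 m.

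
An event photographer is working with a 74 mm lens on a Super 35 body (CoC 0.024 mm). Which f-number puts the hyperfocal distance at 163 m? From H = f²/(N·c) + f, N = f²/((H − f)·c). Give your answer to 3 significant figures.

Rearrange H = f²/(N·c) + f for N: N = f² / ((H − f)·c).
N = 74² / ((163000 − 74) × 0.024) = 5476 / 3910 ≈ 1.40.

f/1.40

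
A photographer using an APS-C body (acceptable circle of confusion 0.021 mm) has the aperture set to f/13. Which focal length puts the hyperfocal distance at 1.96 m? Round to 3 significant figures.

From H = f²/(N·c) + f, with f ≪ H: f ≈ √(H·N·c) = √(1960 × 13 × 0.021) = √535.08 ≈ 23.13 mm.
Exact: f² + N·c·f − N·c·H = 0 ⇒ f = (−N·c + √((N·c)² + 4·N·c·H))/2 = (−0.273 + √2140.4)/2 ≈ 22.996 mm ≈ 23.0 mm.

23.0 mm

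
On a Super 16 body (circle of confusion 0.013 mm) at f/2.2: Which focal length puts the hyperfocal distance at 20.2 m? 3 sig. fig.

From H = f²/(N·c) + f, with f ≪ H: f ≈ √(H·N·c) = √(20200 × 2.2 × 0.013) = √577.72 ≈ 24.04 mm.
The +f correction barely moves this — solving exactly, f² + N·c·f − N·c·H = 0 ⇒ f = (−N·c + √((N·c)² + 4·N·c·H))/2 = (−0.0286 + √2310.9)/2 ≈ 24.022 mm, so f ≈ 24.0 mm.

24.0 mm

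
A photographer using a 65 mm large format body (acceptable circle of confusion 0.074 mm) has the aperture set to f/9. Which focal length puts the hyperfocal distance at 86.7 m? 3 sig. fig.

From H = f²/(N·c) + f, with f ≪ H: f ≈ √(H·N·c) = √(86700 × 9 × 0.074) = √57742 ≈ 240.3 mm.
The +f correction barely moves this — solving exactly, f² + N·c·f − N·c·H = 0 ⇒ f = (−N·c + √((N·c)² + 4·N·c·H))/2 = (−0.666 + √230969)/2 ≈ 239.96 mm, so f ≈ 240 mm.

240 mm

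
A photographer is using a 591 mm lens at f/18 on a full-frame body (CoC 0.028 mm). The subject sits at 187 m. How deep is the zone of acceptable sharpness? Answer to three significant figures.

Hyperfocal distance H = f²/(N·c) + f = 591²/(18 × 0.028) + 591 = 349281/0.504 + 591 ≈ 693608.9 mm ≈ 693.6 m.
Near limit Dn = s·(H − f)/(H + s − 2f) = 187000 × (693608.9 − 591) / (693608.9 + 187000 − 2 × 591) = 187000 × 693017.9 / 879426.9 ≈ 147362 mm.
Far limit Df = s·(H − f)/(H − s) = 187000 × (693608.9 − 591) / (693608.9 − 187000) = 187000 × 693017.9 / 506608.9 ≈ 255807 mm.
Depth of field = Df − Dn = 255807 − 147362 ≈ 108445 mm ≈ 108 m.

108 m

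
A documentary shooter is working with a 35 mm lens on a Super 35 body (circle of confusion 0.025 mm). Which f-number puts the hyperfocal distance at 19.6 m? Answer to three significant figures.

f/2.50

Rearrange H = f²/(N·c) + f for N: N = f² / ((H − f)·c).
N = 35² / ((19600 − 35) × 0.025) = 1225 / 489.1 ≈ 2.50.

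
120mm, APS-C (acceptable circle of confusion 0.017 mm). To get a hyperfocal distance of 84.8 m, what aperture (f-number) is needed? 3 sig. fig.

Rearrange H = f²/(N·c) + f for N: N = f² / ((H − f)·c).
N = 120² / ((84800 − 120) × 0.017) = 14400 / 1440 ≈ 10.

f/10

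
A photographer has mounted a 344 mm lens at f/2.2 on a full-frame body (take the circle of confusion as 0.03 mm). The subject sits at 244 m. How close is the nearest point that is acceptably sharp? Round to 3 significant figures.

Hyperfocal distance H = f²/(N·c) + f = 344²/(2.2 × 0.03) + 344 = 118336/0.066 + 344 ≈ 1793313.7 mm ≈ 1793 m.
Near limit Dn = s·(H − f)/(H + s − 2f) = 244000 × (1793313.7 − 344) / (1793313.7 + 244000 − 2 × 344) = 244000 × 1792969.7 / 2036625.7 ≈ 214809 mm ≈ 215 m.

215 m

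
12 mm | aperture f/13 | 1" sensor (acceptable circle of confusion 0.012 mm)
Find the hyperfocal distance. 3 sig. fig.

Hyperfocal distance H = f²/(N·c) + f = 12²/(13 × 0.012) + 12 = 144/0.156 + 12 ≈ 935.1 mm ≈ 0.935 m.

0.935 m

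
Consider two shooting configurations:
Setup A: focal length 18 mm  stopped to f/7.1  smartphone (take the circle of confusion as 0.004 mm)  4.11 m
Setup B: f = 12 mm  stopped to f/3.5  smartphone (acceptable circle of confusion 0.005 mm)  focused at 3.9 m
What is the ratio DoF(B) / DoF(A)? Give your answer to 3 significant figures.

Setup A: H = 18²/(7.1×0.004) + 18 ≈ 11426.5 mm; DoF = Df − Dn = 6408.7 − 3025.0 ≈ 3383.7 mm.
Setup B: H = 12²/(3.5×0.005) + 12 ≈ 8240.6 mm; DoF = Df − Dn = 7393.4 − 2648.6 ≈ 4744.8 mm.
Ratio = 4744.8 / 3383.7 ≈ 1.40.

1.40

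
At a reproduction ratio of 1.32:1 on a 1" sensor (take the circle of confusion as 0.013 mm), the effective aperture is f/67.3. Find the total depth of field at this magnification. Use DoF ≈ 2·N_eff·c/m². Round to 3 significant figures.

1.00 mm

At magnification m, DoF ≈ 2·N_eff·c/m² = 2 × 67.3 × 0.013 / 1.32² = 1.75 / 1.742 ≈ 1 mm.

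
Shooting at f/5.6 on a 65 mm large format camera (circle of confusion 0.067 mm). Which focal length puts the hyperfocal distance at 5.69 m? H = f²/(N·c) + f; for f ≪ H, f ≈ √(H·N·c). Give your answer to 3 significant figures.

46.0 mm

From H = f²/(N·c) + f, with f ≪ H: f ≈ √(H·N·c) = √(5690 × 5.6 × 0.067) = √2134.9 ≈ 46.20 mm.
Exact: f² + N·c·f − N·c·H = 0 ⇒ f = (−N·c + √((N·c)² + 4·N·c·H))/2 = (−0.3752 + √8539.7)/2 ≈ 46.018 mm ≈ 46.0 mm.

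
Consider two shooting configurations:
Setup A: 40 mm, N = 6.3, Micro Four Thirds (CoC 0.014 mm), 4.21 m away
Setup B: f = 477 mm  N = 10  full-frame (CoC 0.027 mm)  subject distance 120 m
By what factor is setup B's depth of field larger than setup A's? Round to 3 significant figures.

17.0

Setup A: H = 40²/(6.3×0.014) + 40 ≈ 18180.6 mm; DoF = Df − Dn = 5466.6 − 3423.1 ≈ 2043.5 mm.
Setup B: H = 477²/(10×0.027) + 477 ≈ 843177.0 mm; DoF = Df − Dn = 139833 − 105094 ≈ 34739 mm.
Ratio = 34739 / 2043.5 ≈ 17.0.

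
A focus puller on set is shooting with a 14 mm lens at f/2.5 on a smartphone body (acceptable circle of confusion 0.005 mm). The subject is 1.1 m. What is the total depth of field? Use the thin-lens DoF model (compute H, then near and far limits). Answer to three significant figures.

Hyperfocal distance H = f²/(N·c) + f = 14²/(2.5 × 0.005) + 14 = 196/0.0125 + 14 ≈ 15694.0 mm ≈ 15.69 m.
Near limit Dn = s·(H − f)/(H + s − 2f) = 1100 × (15694.0 − 14) / (15694.0 + 1100 − 2 × 14) = 1100 × 15680.0 / 16766.0 ≈ 1028.75 mm.
Far limit Df = s·(H − f)/(H − s) = 1100 × (15694.0 − 14) / (15694.0 − 1100) = 1100 × 15680.0 / 14594.0 ≈ 1181.86 mm.
Depth of field = Df − Dn = 1181.86 − 1028.75 ≈ 153.11 mm.

153 mm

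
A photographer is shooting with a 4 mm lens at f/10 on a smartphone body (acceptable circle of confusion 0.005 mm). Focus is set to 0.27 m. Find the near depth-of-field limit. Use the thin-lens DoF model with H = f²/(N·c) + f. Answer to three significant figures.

Hyperfocal distance H = f²/(N·c) + f = 4²/(10 × 0.005) + 4 = 16/0.05 + 4 ≈ 324.0 mm ≈ 0.324 m.
Near limit Dn = s·(H − f)/(H + s − 2f) = 270 × (324.0 − 4) / (324.0 + 270 − 2 × 4) = 270 × 320.0 / 586.0 ≈ 147.44 mm.

147 mm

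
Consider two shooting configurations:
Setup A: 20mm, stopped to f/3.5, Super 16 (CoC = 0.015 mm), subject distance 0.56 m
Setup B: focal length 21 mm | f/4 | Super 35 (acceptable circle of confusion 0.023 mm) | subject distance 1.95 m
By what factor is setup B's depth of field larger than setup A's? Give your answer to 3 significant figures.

23.5

Setup A: H = 20²/(3.5×0.015) + 20 ≈ 7639.0 mm; DoF = Df − Dn = 602.718 − 522.937 ≈ 79.781 mm.
Setup B: H = 21²/(4×0.023) + 21 ≈ 4814.5 mm; DoF = Df − Dn = 3263.2 − 1390.5 ≈ 1872.7 mm.
Ratio = 1872.7 / 79.781 ≈ 23.5.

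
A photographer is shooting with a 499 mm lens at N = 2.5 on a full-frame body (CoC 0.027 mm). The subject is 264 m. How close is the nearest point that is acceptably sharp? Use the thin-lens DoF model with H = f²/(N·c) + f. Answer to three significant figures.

246 m

Hyperfocal distance H = f²/(N·c) + f = 499²/(2.5 × 0.027) + 499 = 249001/0.0675 + 499 ≈ 3689402.7 mm ≈ 3689 m.
Near limit Dn = s·(H − f)/(H + s − 2f) = 264000 × (3689402.7 − 499) / (3689402.7 + 264000 − 2 × 499) = 264000 × 3688903.7 / 3952404.7 ≈ 246400 mm ≈ 246 m.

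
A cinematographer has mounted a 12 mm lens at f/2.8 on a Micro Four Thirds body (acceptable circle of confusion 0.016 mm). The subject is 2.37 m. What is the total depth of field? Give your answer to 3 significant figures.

7.53 m

Hyperfocal distance H = f²/(N·c) + f = 12²/(2.8 × 0.016) + 12 = 144/0.0448 + 12 ≈ 3226.3 mm ≈ 3.226 m.
Near limit Dn = s·(H − f)/(H + s − 2f) = 2370 × (3226.3 − 12) / (3226.3 + 2370 − 2 × 12) = 2370 × 3214.3 / 5572.3 ≈ 1367.1 mm.
Far limit Df = s·(H − f)/(H − s) = 2370 × (3226.3 − 12) / (3226.3 − 2370) = 2370 × 3214.3 / 856.3 ≈ 8896.4 mm.
Depth of field = Df − Dn = 8896.4 − 1367.1 ≈ 7529.3 mm ≈ 7.53 m.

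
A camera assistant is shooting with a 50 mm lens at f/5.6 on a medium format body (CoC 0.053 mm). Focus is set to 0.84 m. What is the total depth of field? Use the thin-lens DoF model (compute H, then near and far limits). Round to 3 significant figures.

159 mm

Hyperfocal distance H = f²/(N·c) + f = 50²/(5.6 × 0.053) + 50 = 2500/0.2968 + 50 ≈ 8473.2 mm ≈ 8.473 m.
Near limit Dn = s·(H − f)/(H + s − 2f) = 840 × (8473.2 − 50) / (8473.2 + 840 − 2 × 50) = 840 × 8423.2 / 9213.2 ≈ 767.97 mm.
Far limit Df = s·(H − f)/(H − s) = 840 × (8473.2 − 50) / (8473.2 − 840) = 840 × 8423.2 / 7633.2 ≈ 926.94 mm.
Depth of field = Df − Dn = 926.94 − 767.97 ≈ 158.97 mm.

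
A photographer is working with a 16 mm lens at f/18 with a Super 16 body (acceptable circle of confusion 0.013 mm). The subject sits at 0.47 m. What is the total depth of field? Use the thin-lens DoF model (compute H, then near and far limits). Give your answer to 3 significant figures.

Hyperfocal distance H = f²/(N·c) + f = 16²/(18 × 0.013) + 16 = 256/0.234 + 16 ≈ 1110.0 mm ≈ 1.110 m.
Near limit Dn = s·(H − f)/(H + s − 2f) = 470 × (1110.0 − 16) / (1110.0 + 470 − 2 × 16) = 470 × 1094.0 / 1548.0 ≈ 332.16 mm.
Far limit Df = s·(H − f)/(H − s) = 470 × (1110.0 − 16) / (1110.0 − 470) = 470 × 1094.0 / 640.0 ≈ 803.40 mm.
Depth of field = Df − Dn = 803.40 − 332.16 ≈ 471.24 mm.

471 mm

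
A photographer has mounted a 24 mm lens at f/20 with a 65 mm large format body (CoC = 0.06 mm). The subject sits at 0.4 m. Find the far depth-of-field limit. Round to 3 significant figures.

Hyperfocal distance H = f²/(N·c) + f = 24²/(20 × 0.06) + 24 = 576/1.2 + 24 ≈ 504.0 mm ≈ 0.504 m.
Far limit Df = s·(H − f)/(H − s) = 400 × (504.0 − 24) / (504.0 − 400) = 400 × 480.0 / 104.0 ≈ 1846.2 mm ≈ 1.85 m.

1.85 m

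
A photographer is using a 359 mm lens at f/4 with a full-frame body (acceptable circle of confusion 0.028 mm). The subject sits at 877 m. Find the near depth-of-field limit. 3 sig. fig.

498 m

Hyperfocal distance H = f²/(N·c) + f = 359²/(4 × 0.028) + 359 = 128881/0.112 + 359 ≈ 1151082.2 mm ≈ 1151 m.
Near limit Dn = s·(H − f)/(H + s − 2f) = 877000 × (1151082.2 − 359) / (1151082.2 + 877000 − 2 × 359) = 877000 × 1150723.2 / 2027364.2 ≈ 497781 mm ≈ 498 m.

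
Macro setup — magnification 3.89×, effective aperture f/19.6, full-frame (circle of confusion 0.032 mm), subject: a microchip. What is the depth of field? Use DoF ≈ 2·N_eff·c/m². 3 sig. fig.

0.0829 mm

At magnification m, DoF ≈ 2·N_eff·c/m² = 2 × 19.6 × 0.032 / 3.89² = 1.254 / 15.13 ≈ 0.0829 mm.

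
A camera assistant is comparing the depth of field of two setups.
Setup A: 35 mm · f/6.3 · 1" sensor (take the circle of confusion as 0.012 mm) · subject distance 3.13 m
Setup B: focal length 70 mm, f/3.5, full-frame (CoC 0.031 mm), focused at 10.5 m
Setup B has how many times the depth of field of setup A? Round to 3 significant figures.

Setup A: H = 35²/(6.3×0.012) + 35 ≈ 16238.7 mm; DoF = Df − Dn = 3869.0 − 2628.0 ≈ 1241.0 mm.
Setup B: H = 70²/(3.5×0.031) + 70 ≈ 45231.3 mm; DoF = Df − Dn = 13653.2 − 8530.0 ≈ 5123.2 mm.
Ratio = 5123.2 / 1241.0 ≈ 4.13.

4.13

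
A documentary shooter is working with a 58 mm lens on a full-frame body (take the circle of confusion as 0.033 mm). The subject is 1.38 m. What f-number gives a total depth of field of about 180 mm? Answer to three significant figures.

Write h = H − f = f²/(N·c). The thin-lens limits are Dn = s·h/(h + (s−f)) and Df = s·h/(h − (s−f)), so DoF = Df − Dn = 2·s·(s−f)·h / (h² − (s−f)²).
That is a quadratic in h: DoF·h² − 2·s·(s−f)·h − DoF·(s−f)² = 0 ⇒ h = (s−f)·(s + √(s² + DoF²)) / DoF = 1322 × (1380 + √(1380² + 180²)) / 180 = 1322 × (1380 + 1391.69) / 180 ≈ 20357 mm.
Then N = f²/(c·h) = 58² / (0.033 × 20357) = 3364 / 671.77 ≈ 5.01.

f/5.01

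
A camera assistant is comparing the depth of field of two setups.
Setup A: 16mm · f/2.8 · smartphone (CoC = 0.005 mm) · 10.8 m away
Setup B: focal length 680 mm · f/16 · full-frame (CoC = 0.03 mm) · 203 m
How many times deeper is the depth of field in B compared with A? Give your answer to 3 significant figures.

4.57

Setup A: H = 16²/(2.8×0.005) + 16 ≈ 18301.7 mm; DoF = Df − Dn = 26325 − 6794 ≈ 19531 mm.
Setup B: H = 680²/(16×0.03) + 680 ≈ 964013.3 mm; DoF = Df − Dn = 256969 − 167766 ≈ 89203 mm.
Ratio = 89203 / 19531 ≈ 4.57.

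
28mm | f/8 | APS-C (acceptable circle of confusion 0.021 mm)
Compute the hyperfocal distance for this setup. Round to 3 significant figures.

Hyperfocal distance H = f²/(N·c) + f = 28²/(8 × 0.021) + 28 = 784/0.168 + 28 ≈ 4694.7 mm ≈ 4.69 m.

4.69 m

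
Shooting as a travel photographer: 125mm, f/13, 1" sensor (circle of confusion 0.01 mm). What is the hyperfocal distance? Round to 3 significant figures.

120 m

Hyperfocal distance H = f²/(N·c) + f = 125²/(13 × 0.01) + 125 = 15625/0.13 + 125 ≈ 120317.3 mm ≈ 120 m.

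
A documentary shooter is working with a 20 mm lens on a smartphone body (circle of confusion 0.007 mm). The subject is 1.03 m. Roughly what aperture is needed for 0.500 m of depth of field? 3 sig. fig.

Write h = H − f = f²/(N·c). The thin-lens limits are Dn = s·h/(h + (s−f)) and Df = s·h/(h − (s−f)), so DoF = Df − Dn = 2·s·(s−f)·h / (h² − (s−f)²).
That is a quadratic in h: DoF·h² − 2·s·(s−f)·h − DoF·(s−f)² = 0 ⇒ h = (s−f)·(s + √(s² + DoF²)) / DoF = 1010 × (1030 + √(1030² + 500²)) / 500 = 1010 × (1030 + 1144.95) / 500 ≈ 4393.4 mm.
Then N = f²/(c·h) = 20² / (0.007 × 4393.4) = 400 / 30.754 ≈ 13.

f/13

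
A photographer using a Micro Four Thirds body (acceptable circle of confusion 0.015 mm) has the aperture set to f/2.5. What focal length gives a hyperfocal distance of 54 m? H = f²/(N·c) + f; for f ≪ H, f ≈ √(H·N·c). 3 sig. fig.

45.0 mm

From H = f²/(N·c) + f, with f ≪ H: f ≈ √(H·N·c) = √(54000 × 2.5 × 0.015) = √2025.0 ≈ 45.00 mm.
The +f correction barely moves this — solving exactly, f² + N·c·f − N·c·H = 0 ⇒ f = (−N·c + √((N·c)² + 4·N·c·H))/2 = (−0.0375 + √8100.0)/2 ≈ 44.981 mm, so f ≈ 45.0 mm.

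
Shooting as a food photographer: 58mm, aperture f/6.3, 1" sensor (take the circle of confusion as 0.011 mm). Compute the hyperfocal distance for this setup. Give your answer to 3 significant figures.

48.6 m

Hyperfocal distance H = f²/(N·c) + f = 58²/(6.3 × 0.011) + 58 = 3364/0.0693 + 58 ≈ 48600.6 mm ≈ 48.6 m.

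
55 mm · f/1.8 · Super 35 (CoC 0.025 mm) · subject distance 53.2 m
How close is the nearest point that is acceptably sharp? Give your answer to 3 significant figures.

29.7 m

Hyperfocal distance H = f²/(N·c) + f = 55²/(1.8 × 0.025) + 55 = 3025/0.045 + 55 ≈ 67277.2 mm ≈ 67.28 m.
Near limit Dn = s·(H − f)/(H + s − 2f) = 53200 × (67277.2 − 55) / (67277.2 + 53200 − 2 × 55) = 53200 × 67222.2 / 120367.2 ≈ 29711 mm ≈ 29.7 m.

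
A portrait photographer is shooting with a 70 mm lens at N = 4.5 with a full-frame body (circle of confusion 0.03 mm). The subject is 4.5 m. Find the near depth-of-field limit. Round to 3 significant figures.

4.01 m

Hyperfocal distance H = f²/(N·c) + f = 70²/(4.5 × 0.03) + 70 = 4900/0.135 + 70 ≈ 36366.3 mm ≈ 36.37 m.
Near limit Dn = s·(H − f)/(H + s − 2f) = 4500 × (36366.3 − 70) / (36366.3 + 4500 − 2 × 70) = 4500 × 36296.3 / 40726.3 ≈ 4010.5 mm ≈ 4.01 m.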